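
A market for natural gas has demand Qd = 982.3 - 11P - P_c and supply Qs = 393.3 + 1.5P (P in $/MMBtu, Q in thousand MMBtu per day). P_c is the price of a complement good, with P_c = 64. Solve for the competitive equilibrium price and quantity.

With P_c = 64, demand is Qd = 918.3 - 11P.
The market clears where 918.3 - 11P = 393.3 + 1.5P. Rearranging, 12.5P = 525, hence P* = 42.
From the demand curve, Q* = 918.3 - 11(42) = 456.3.

P* = 42, Q* = 456.3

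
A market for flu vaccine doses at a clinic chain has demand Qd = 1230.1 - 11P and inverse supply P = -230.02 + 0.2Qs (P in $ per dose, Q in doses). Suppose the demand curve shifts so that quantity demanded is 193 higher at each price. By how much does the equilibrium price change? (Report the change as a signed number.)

Rewriting in direct form: Qs = 1150.1 + 5P.
Equating demand and supply, 1230.1 - 11P = 1150.1 + 5P gives 16P = 80, so P* = 5.
Then Q* = 1230.1 - 11(5) = 1175.1.
After the shift, demand is Qd = 1423.1 - 11P.
New equilibrium: 273 = 16P, so P = 17.0625 and Q = 1235.4125.
ΔP = 17.0625 - 5 = 12.0625.

ΔP = 12.0625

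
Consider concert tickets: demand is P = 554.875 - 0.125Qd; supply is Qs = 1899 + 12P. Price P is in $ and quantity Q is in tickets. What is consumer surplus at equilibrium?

Inverting to quantity form: Qd = 4439 - 8P.
Equating demand and supply, 4439 - 8P = 1899 + 12P gives 20P = 2540, so P* = 127.
Substitute back: Q* = 4439 - 8(127) = 3423.
Demand choke price (Qd = 0): P = 4439/8 = 554.875. Consumer surplus = ½ × (554.875 - 127) × 3423 = 732308.0625.

Consumer surplus = 732308.0625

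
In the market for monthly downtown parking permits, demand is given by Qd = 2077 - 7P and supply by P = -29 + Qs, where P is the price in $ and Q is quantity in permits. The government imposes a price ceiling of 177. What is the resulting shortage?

Inverting to quantity form: Qs = 29 + P.
With P fixed at 177, quantity demanded is 838 and quantity supplied is 206.
Shortage = Qd - Qs = 838 - 206 = 632.

Shortage = 632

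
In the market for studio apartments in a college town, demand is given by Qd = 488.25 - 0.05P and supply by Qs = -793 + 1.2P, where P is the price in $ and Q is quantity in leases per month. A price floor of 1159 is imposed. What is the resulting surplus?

At P = 1159: Qd = 430.3 and Qs = 597.8.
Surplus = Qs - Qd = 597.8 - 430.3 = 167.5.

Surplus = 167.5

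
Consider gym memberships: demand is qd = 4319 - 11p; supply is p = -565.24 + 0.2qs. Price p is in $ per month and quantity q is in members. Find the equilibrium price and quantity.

In direct form, qs = 2826.2 + 5p.
Equating demand and supply, 4319 - 11p = 2826.2 + 5p gives 16p = 1492.8, so p* = 93.3.
Plugging p* into demand: q* = 4319 - 11(93.3) = 3292.7.

p* = 93.3, q* = 3292.7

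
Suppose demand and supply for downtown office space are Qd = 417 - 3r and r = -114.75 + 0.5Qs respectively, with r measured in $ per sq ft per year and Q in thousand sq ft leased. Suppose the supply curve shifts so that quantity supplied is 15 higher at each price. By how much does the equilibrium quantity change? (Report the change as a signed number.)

ΔQ = 9

Rewriting in direct form: Qs = 229.5 + 2r.
At equilibrium Qd = Qs, so 417 - 3r = 229.5 + 2r; collecting terms, 187.5 = 5r and r* = 37.5.
From the demand curve, Q* = 417 - 3(37.5) = 304.5.
After the shift, supply is Qs = 244.5 + 2r.
Re-solving, 5r = 172.5 gives r = 34.5 and Q = 313.5.
ΔQ = 313.5 - 304.5 = 9.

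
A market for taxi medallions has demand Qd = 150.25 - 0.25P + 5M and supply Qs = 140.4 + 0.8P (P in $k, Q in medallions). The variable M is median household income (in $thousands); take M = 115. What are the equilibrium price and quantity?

P* = 557, Q* = 586

With M = 115, demand is Qd = 725.25 - 0.25P.
The market clears where 725.25 - 0.25P = 140.4 + 0.8P. Rearranging, 1.05P = 584.85, hence P* = 557.
Substitute back: Q* = 725.25 - 0.25(557) = 586.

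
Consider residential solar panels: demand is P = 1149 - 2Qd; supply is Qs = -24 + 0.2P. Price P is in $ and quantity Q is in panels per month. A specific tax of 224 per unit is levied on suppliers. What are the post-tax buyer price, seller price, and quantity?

Rewriting in direct form: Qd = 574.5 - 0.5P.
The tax drives a wedge P_b - P_s = 224. Substituting P_s = P_b - 224 into supply: Qs = -68.8 + 0.2P_b.
Set Qd = Qs: 574.5 - 0.5P_b = -68.8 + 0.2P_b, so 643.3 = 0.7P_b and P_b = 919.
Then P_s = 919 - 224 = 695 and Q = 574.5 - 0.5(919) = 115.

P_b = 919, P_s = 695, Q = 115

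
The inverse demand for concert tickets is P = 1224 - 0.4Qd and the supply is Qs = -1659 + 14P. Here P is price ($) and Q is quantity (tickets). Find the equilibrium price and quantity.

Solving each curve for Q: Qd = 3060 - 2.5P.
Set Qd = Qs: 3060 - 2.5P = -1659 + 14P, so 4719 = 16.5P and P* = 286.
Plugging P* into demand: Q* = 3060 - 2.5(286) = 2345.

P* = 286, Q* = 2345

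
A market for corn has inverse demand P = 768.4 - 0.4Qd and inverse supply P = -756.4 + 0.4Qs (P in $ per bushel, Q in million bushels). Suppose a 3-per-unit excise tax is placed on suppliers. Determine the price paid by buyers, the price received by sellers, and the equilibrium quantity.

Rewriting in direct form: Qd = 1921 - 2.5P and Qs = 1891 + 2.5P.
Suppliers keep P_s = P_b - 3 per unit, so supply in terms of the buyer price is Qs = 1883.5 + 2.5P_b.
Market clearing requires 1921 - 2.5P_b = 1883.5 + 2.5P_b; hence 37.5 = 5P_b and P_b = 7.5.
Then P_s = 7.5 - 3 = 4.5 and Q = 1921 - 2.5(7.5) = 1902.25.

P_b = 7.5, P_s = 4.5, Q = 1902.25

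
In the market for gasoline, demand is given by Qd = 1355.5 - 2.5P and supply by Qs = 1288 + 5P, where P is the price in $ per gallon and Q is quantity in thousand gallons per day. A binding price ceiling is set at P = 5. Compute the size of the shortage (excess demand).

Shortage = 30

Evaluating both curves at the ceiling price 5 gives Qd = 1343, Qs = 1313.
Shortage = Qd - Qs = 1343 - 1313 = 30.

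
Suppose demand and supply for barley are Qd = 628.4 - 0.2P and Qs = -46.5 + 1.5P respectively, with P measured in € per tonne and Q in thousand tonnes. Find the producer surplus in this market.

Producer surplus = 100467

The market clears where 628.4 - 0.2P = -46.5 + 1.5P. Rearranging, 1.7P = 674.9, hence P* = 397.
Substitute back: Q* = 628.4 - 0.2(397) = 549.
Supply choke price (Qs = 0): P = 31. Producer surplus = ½ × (397 - 31) × 549 = 100467.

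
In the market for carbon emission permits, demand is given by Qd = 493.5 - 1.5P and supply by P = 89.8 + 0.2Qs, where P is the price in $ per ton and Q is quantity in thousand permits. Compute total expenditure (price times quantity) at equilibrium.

Total expenditure = 40020

Inverting to quantity form: Qs = -449 + 5P.
Set Qd = Qs: 493.5 - 1.5P = -449 + 5P, so 942.5 = 6.5P and P* = 145.
Plugging P* into demand: Q* = 493.5 - 1.5(145) = 276.
Total expenditure = P* × Q* = 145 × 276 = 40020.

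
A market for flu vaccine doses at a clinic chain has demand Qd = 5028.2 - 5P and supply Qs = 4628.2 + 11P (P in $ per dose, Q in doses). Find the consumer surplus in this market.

The market clears where 5028.2 - 5P = 4628.2 + 11P. Rearranging, 16P = 400, hence P* = 25.
Substitute back: Q* = 5028.2 - 5(25) = 4903.2.
Demand choke price (Qd = 0): P = 5028.2/5 = 1005.64. Consumer surplus = ½ × (1005.64 - 25) × 4903.2 = 2404137.024.

Consumer surplus = 2404137.024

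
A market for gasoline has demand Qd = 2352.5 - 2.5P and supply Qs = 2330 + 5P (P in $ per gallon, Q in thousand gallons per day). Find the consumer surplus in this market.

Consumer surplus = 1099805

At equilibrium Qd = Qs, so 2352.5 - 2.5P = 2330 + 5P; collecting terms, 22.5 = 7.5P and P* = 3.
Substitute back: Q* = 2352.5 - 2.5(3) = 2345.
Demand choke price (Qd = 0): P = 2352.5/2.5 = 941. Consumer surplus = ½ × (941 - 3) × 2345 = 1099805.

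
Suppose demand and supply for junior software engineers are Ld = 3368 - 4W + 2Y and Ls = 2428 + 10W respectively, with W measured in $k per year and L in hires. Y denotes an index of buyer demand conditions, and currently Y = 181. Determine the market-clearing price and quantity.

With Y = 181, demand is Ld = 3730 - 4W.
Equating demand and supply, 3730 - 4W = 2428 + 10W gives 14W = 1302, so W* = 93.
Plugging W* into demand: L* = 3730 - 4(93) = 3358.

W* = 93, L* = 3358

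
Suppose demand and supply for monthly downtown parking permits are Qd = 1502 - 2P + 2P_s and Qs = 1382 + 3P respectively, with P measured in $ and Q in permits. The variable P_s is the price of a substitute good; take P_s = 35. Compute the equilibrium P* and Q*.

With P_s = 35, demand is Qd = 1572 - 2P.
The market clears where 1572 - 2P = 1382 + 3P. Rearranging, 5P = 190, hence P* = 38.
Substitute back: Q* = 1572 - 2(38) = 1496.

P* = 38, Q* = 1496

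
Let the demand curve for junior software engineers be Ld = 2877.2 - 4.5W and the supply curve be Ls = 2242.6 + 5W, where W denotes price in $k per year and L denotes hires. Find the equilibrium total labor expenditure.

At equilibrium Ld = Ls, so 2877.2 - 4.5W = 2242.6 + 5W; collecting terms, 634.6 = 9.5W and W* = 66.8.
Then L* = 2877.2 - 4.5(66.8) = 2576.6.
Total labor expenditure = W* × L* = 66.8 × 2576.6 = 172116.88.

Total labor expenditure = 172116.88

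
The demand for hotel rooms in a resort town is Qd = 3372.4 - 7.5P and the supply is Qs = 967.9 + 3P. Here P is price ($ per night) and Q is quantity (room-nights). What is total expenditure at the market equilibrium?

Total expenditure = 378972.1

At equilibrium Qd = Qs, so 3372.4 - 7.5P = 967.9 + 3P; collecting terms, 2404.5 = 10.5P and P* = 229.
From the demand curve, Q* = 3372.4 - 7.5(229) = 1654.9.
Total expenditure = P* × Q* = 229 × 1654.9 = 378972.1.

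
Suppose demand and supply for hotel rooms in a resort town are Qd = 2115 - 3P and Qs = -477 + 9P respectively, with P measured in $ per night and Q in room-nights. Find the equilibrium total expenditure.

The market clears where 2115 - 3P = -477 + 9P. Rearranging, 12P = 2592, hence P* = 216.
Plugging P* into demand: Q* = 2115 - 3(216) = 1467.
Total expenditure = P* × Q* = 216 × 1467 = 316872.

Total expenditure = 316872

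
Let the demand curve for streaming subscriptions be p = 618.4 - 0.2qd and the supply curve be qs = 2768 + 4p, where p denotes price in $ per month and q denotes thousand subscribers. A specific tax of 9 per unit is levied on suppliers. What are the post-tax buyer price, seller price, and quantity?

p_b = 40, p_s = 31, q = 2892

Solving each curve for q: qd = 3092 - 5p.
Suppliers keep p_s = p_b - 9 per unit, so supply in terms of the buyer price is qs = 2732 + 4p_b.
Set qd = qs: 3092 - 5p_b = 2732 + 4p_b, so 360 = 9p_b and p_b = 40.
Then p_s = 40 - 9 = 31 and q = 3092 - 5(40) = 2892.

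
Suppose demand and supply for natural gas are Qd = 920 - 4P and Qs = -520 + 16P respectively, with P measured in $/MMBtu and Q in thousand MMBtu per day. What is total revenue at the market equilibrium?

Total revenue = 45504

At equilibrium Qd = Qs, so 920 - 4P = -520 + 16P; collecting terms, 1440 = 20P and P* = 72.
Substitute back: Q* = 920 - 4(72) = 632.
Total revenue = P* × Q* = 72 × 632 = 45504.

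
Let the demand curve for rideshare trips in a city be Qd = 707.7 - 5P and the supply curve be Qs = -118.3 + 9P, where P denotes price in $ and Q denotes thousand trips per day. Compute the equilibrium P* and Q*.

The market clears where 707.7 - 5P = -118.3 + 9P. Rearranging, 14P = 826, hence P* = 59.
Substitute back: Q* = 707.7 - 5(59) = 412.7.

P* = 59, Q* = 412.7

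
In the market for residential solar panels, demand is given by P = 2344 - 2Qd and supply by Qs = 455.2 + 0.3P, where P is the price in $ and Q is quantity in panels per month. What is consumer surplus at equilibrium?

Inverting to quantity form: Qd = 1172 - 0.5P.
At equilibrium Qd = Qs, so 1172 - 0.5P = 455.2 + 0.3P; collecting terms, 716.8 = 0.8P and P* = 896.
Substitute back: Q* = 1172 - 0.5(896) = 724.
Demand choke price (Qd = 0): P = 1172/0.5 = 2344. Consumer surplus = ½ × (2344 - 896) × 724 = 524176.

Consumer surplus = 524176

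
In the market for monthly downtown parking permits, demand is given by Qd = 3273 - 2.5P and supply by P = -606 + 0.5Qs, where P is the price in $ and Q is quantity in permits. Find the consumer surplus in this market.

Consumer surplus = 905676.8

Rewriting in direct form: Qs = 1212 + 2P.
At equilibrium Qd = Qs, so 3273 - 2.5P = 1212 + 2P; collecting terms, 2061 = 4.5P and P* = 458.
Plugging P* into demand: Q* = 3273 - 2.5(458) = 2128.
Demand choke price (Qd = 0): P = 3273/2.5 = 1309.2. Consumer surplus = ½ × (1309.2 - 458) × 2128 = 905676.8.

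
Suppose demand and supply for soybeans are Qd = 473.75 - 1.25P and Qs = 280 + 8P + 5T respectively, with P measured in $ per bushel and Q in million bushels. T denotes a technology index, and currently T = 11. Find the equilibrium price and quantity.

With T = 11, supply is Qs = 335 + 8P.
The market clears where 473.75 - 1.25P = 335 + 8P. Rearranging, 9.25P = 138.75, hence P* = 15.
Plugging P* into demand: Q* = 473.75 - 1.25(15) = 455.

P* = 15, Q* = 455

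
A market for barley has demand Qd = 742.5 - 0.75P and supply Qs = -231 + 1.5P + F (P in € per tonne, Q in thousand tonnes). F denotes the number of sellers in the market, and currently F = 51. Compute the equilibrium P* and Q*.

P* = 410, Q* = 435

With F = 51, supply is Qs = -180 + 1.5P.
Equating demand and supply, 742.5 - 0.75P = -180 + 1.5P gives 2.25P = 922.5, so P* = 410.
Plugging P* into demand: Q* = 742.5 - 0.75(410) = 435.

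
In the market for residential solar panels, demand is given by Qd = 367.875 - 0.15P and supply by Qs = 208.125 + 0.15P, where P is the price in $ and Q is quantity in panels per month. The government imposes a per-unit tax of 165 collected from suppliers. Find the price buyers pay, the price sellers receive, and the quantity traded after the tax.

Suppliers keep P_s = P_b - 165 per unit, so supply in terms of the buyer price is Qs = 183.375 + 0.15P_b.
Set Qd = Qs: 367.875 - 0.15P_b = 183.375 + 0.15P_b, so 184.5 = 0.3P_b and P_b = 615.
So P_s = 450 and the quantity traded is Q = 367.875 - 0.15(615) = 275.625.

P_b = 615, P_s = 450, Q = 275.625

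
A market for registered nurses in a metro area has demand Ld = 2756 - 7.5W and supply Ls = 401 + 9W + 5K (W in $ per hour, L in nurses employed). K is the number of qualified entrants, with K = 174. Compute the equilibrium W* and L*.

W* = 90, L* = 2081

With K = 174, supply is Ls = 1271 + 9W.
Equating demand and supply, 2756 - 7.5W = 1271 + 9W gives 16.5W = 1485, so W* = 90.
Then L* = 2756 - 7.5(90) = 2081.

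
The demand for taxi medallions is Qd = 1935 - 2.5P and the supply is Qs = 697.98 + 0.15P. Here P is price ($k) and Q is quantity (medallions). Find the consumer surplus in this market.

Equating demand and supply, 1935 - 2.5P = 697.98 + 0.15P gives 2.65P = 1237.02, so P* = 466.8.
Then Q* = 1935 - 2.5(466.8) = 768.
Demand choke price (Qd = 0): P = 1935/2.5 = 774. Consumer surplus = ½ × (774 - 466.8) × 768 = 117964.8.

Consumer surplus = 117964.8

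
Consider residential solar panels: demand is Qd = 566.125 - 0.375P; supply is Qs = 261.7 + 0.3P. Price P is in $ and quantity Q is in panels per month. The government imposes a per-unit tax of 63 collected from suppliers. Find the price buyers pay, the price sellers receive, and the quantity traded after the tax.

The tax drives a wedge P_b - P_s = 63. Substituting P_s = P_b - 63 into supply: Qs = 242.8 + 0.3P_b.
Market clearing requires 566.125 - 0.375P_b = 242.8 + 0.3P_b; hence 323.325 = 0.675P_b and P_b = 479.
So P_s = 416 and the quantity traded is Q = 566.125 - 0.375(479) = 386.5.

P_b = 479, P_s = 416, Q = 386.5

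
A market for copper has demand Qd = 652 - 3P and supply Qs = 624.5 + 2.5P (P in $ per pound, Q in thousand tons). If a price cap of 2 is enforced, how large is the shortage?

Shortage = 16.5

At P = 2: Qd = 646 and Qs = 629.5.
Shortage = Qd - Qs = 646 - 629.5 = 16.5.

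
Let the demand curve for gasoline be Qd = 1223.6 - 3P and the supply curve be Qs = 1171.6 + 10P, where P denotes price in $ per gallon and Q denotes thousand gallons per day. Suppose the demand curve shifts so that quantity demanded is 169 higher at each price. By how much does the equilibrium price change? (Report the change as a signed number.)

Equating demand and supply, 1223.6 - 3P = 1171.6 + 10P gives 13P = 52, so P* = 4.
Plugging P* into demand: Q* = 1223.6 - 3(4) = 1211.6.
After the shift, demand is Qd = 1392.6 - 3P.
New equilibrium: 221 = 13P, so P = 17 and Q = 1341.6.
ΔP = 17 - 4 = 13.

ΔP = 13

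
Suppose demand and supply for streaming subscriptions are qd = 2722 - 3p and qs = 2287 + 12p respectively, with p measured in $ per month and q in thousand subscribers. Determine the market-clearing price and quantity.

Equating demand and supply, 2722 - 3p = 2287 + 12p gives 15p = 435, so p* = 29.
Plugging p* into demand: q* = 2722 - 3(29) = 2635.

p* = 29, q* = 2635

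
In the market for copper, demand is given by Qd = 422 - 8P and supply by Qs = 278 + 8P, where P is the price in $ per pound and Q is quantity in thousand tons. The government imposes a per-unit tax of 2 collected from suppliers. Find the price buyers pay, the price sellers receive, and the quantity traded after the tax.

P_b = 10, P_s = 8, Q = 342

With a tax of 2 on suppliers, they supply based on the net price P_s = P_b - 2, so Qs = 262 + 8P_b.
Equate demand and the shifted supply: 422 - 8P_b = 262 + 8P_b, giving 16P_b = 160, so P_b = 10.
Then P_s = 10 - 2 = 8 and Q = 422 - 8(10) = 342.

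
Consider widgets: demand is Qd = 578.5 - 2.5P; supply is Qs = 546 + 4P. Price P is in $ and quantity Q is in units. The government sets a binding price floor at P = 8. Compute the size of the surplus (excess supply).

Surplus = 19.5

Evaluating both curves at the floor price 8 gives Qd = 558.5, Qs = 578.
Surplus = Qs - Qd = 578 - 558.5 = 19.5.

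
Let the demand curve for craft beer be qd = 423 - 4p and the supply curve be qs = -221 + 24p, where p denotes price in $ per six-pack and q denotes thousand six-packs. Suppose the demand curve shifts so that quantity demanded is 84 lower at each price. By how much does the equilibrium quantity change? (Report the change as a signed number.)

At equilibrium qd = qs, so 423 - 4p = -221 + 24p; collecting terms, 644 = 28p and p* = 23.
Plugging p* into demand: q* = 423 - 4(23) = 331.
After the shift, demand is qd = 339 - 4p.
Re-solving, 28p = 560 gives p = 20 and q = 259.
Δq = 259 - 331 = -72.

Δq = -72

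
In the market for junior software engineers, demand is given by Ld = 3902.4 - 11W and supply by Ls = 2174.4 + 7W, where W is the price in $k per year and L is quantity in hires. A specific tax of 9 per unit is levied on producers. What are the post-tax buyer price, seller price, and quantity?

Producers keep W_s = W_b - 9 per unit, so supply in terms of the buyer price is Ls = 2111.4 + 7W_b.
Set Ld = Ls: 3902.4 - 11W_b = 2111.4 + 7W_b, so 1791 = 18W_b and W_b = 99.5.
Then W_s = 99.5 - 9 = 90.5 and L = 3902.4 - 11(99.5) = 2807.9.

W_b = 99.5, W_s = 90.5, L = 2807.9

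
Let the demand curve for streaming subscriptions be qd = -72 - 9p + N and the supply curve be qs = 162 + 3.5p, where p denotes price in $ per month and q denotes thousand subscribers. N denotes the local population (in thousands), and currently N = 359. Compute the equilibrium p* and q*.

p* = 10, q* = 197

With N = 359, demand is qd = 287 - 9p.
Equating demand and supply, 287 - 9p = 162 + 3.5p gives 12.5p = 125, so p* = 10.
Substitute back: q* = 287 - 9(10) = 197.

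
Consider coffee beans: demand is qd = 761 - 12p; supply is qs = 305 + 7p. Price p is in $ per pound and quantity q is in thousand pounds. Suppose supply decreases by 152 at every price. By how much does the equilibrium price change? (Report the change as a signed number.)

At equilibrium qd = qs, so 761 - 12p = 305 + 7p; collecting terms, 456 = 19p and p* = 24.
Then q* = 761 - 12(24) = 473.
After the shift, supply is qs = 153 + 7p.
New equilibrium: 608 = 19p, so p = 32 and q = 377.
Δp = 32 - 24 = 8.

Δp = 8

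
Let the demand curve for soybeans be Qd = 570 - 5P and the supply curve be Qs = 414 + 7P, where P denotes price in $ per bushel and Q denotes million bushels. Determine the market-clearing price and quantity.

P* = 13, Q* = 505

Equating demand and supply, 570 - 5P = 414 + 7P gives 12P = 156, so P* = 13.
From the demand curve, Q* = 570 - 5(13) = 505.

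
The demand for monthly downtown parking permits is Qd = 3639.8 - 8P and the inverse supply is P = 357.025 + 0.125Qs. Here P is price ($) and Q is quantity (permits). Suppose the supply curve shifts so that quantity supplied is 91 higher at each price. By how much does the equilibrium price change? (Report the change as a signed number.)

ΔP = -5.6875

Solving each curve for Q: Qs = -2856.2 + 8P.
The market clears where 3639.8 - 8P = -2856.2 + 8P. Rearranging, 16P = 6496, hence P* = 406.
Substitute back: Q* = 3639.8 - 8(406) = 391.8.
After the shift, supply is Qs = -2765.2 + 8P.
Re-solving, 16P = 6405 gives P = 400.3125 and Q = 437.3.
ΔP = 400.3125 - 406 = -5.6875.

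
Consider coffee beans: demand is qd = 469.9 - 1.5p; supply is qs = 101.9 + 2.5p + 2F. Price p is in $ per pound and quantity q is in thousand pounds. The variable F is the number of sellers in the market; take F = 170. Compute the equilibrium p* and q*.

With F = 170, supply is qs = 441.9 + 2.5p.
Equating demand and supply, 469.9 - 1.5p = 441.9 + 2.5p gives 4p = 28, so p* = 7.
Plugging p* into demand: q* = 469.9 - 1.5(7) = 459.4.

p* = 7, q* = 459.4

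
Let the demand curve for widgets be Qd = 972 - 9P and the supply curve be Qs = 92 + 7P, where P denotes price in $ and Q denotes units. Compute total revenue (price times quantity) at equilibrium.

At equilibrium Qd = Qs, so 972 - 9P = 92 + 7P; collecting terms, 880 = 16P and P* = 55.
Plugging P* into demand: Q* = 972 - 9(55) = 477.
Total revenue = P* × Q* = 55 × 477 = 26235.

Total revenue = 26235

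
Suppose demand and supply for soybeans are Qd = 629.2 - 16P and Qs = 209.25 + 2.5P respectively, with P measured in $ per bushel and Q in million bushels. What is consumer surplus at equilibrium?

Consumer surplus = 2211.125

At equilibrium Qd = Qs, so 629.2 - 16P = 209.25 + 2.5P; collecting terms, 419.95 = 18.5P and P* = 22.7.
Plugging P* into demand: Q* = 629.2 - 16(22.7) = 266.
Demand choke price (Qd = 0): P = 629.2/16 = 39.325. Consumer surplus = ½ × (39.325 - 22.7) × 266 = 2211.125.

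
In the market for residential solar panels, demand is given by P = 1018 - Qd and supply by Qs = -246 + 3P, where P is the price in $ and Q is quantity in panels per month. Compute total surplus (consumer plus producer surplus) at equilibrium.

Rewriting in direct form: Qd = 1018 - P.
At equilibrium Qd = Qs, so 1018 - P = -246 + 3P; collecting terms, 1264 = 4P and P* = 316.
Substitute back: Q* = 1018 - 316 = 702.
Demand choke price = 1018; supply choke price = 82. CS = ½(1018 - 316)(702) = 246402; PS = ½(316 - 82)(702) = 82134. Total surplus = 328536.

Total surplus = 328536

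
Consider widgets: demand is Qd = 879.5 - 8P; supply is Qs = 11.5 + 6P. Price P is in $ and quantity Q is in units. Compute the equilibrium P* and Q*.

P* = 62, Q* = 383.5

Equating demand and supply, 879.5 - 8P = 11.5 + 6P gives 14P = 868, so P* = 62.
Plugging P* into demand: Q* = 879.5 - 8(62) = 383.5.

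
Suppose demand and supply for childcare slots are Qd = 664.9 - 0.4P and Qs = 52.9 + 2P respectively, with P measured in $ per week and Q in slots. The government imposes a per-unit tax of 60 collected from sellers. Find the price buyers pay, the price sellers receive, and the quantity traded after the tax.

Sellers keep P_s = P_b - 60 per unit, so supply in terms of the buyer price is Qs = -67.1 + 2P_b.
Market clearing requires 664.9 - 0.4P_b = -67.1 + 2P_b; hence 732 = 2.4P_b and P_b = 305.
Then P_s = 305 - 60 = 245 and Q = 664.9 - 0.4(305) = 542.9.

P_b = 305, P_s = 245, Q = 542.9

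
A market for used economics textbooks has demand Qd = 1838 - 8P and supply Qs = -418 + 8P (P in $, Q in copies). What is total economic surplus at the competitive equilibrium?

Total surplus = 63012.5

Equating demand and supply, 1838 - 8P = -418 + 8P gives 16P = 2256, so P* = 141.
Substitute back: Q* = 1838 - 8(141) = 710.
Demand choke price = 229.75; supply choke price = 52.25. CS = ½(229.75 - 141)(710) = 31506.25; PS = ½(141 - 52.25)(710) = 31506.25. Total surplus = 63012.5.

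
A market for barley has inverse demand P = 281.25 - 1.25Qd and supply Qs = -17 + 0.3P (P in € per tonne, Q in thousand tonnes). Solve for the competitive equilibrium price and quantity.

P* = 220, Q* = 49

Solving each curve for Q: Qd = 225 - 0.8P.
At equilibrium Qd = Qs, so 225 - 0.8P = -17 + 0.3P; collecting terms, 242 = 1.1P and P* = 220.
Then Q* = 225 - 0.8(220) = 49.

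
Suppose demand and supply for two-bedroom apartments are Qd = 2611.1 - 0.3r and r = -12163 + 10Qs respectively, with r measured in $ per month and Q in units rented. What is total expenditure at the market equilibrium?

Total expenditure = 5457155

Solving each curve for Q: Qs = 1216.3 + 0.1r.
At equilibrium Qd = Qs, so 2611.1 - 0.3r = 1216.3 + 0.1r; collecting terms, 1394.8 = 0.4r and r* = 3487.
Substitute back: Q* = 2611.1 - 0.3(3487) = 1565.
Total expenditure = r* × Q* = 3487 × 1565 = 5457155.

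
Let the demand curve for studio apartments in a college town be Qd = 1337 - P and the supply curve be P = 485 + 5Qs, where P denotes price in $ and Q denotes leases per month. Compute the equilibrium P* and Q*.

P* = 1195, Q* = 142

Solving each curve for Q: Qs = -97 + 0.2P.
Set Qd = Qs: 1337 - P = -97 + 0.2P, so 1434 = 1.2P and P* = 1195.
Then Q* = 1337 - 1195 = 142.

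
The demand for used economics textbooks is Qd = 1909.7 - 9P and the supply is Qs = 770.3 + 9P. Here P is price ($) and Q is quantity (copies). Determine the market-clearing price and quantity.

At equilibrium Qd = Qs, so 1909.7 - 9P = 770.3 + 9P; collecting terms, 1139.4 = 18P and P* = 63.3.
Plugging P* into demand: Q* = 1909.7 - 9(63.3) = 1340.

P* = 63.3, Q* = 1340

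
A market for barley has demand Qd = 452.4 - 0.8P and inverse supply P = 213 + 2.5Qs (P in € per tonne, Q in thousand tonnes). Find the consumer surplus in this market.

Consumer surplus = 5522.5

Solving each curve for Q: Qs = -85.2 + 0.4P.
Equating demand and supply, 452.4 - 0.8P = -85.2 + 0.4P gives 1.2P = 537.6, so P* = 448.
From the demand curve, Q* = 452.4 - 0.8(448) = 94.
Demand choke price (Qd = 0): P = 452.4/0.8 = 565.5. Consumer surplus = ½ × (565.5 - 448) × 94 = 5522.5.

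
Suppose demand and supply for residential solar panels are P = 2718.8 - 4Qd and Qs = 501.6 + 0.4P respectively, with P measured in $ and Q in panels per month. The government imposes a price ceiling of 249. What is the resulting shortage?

Shortage = 16.25

In direct form, Qd = 679.7 - 0.25P.
Evaluating both curves at the ceiling price 249 gives Qd = 617.45, Qs = 601.2.
Shortage = Qd - Qs = 617.45 - 601.2 = 16.25.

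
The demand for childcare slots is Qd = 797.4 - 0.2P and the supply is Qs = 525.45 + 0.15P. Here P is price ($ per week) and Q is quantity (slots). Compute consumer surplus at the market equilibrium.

Consumer surplus = 1030410

The market clears where 797.4 - 0.2P = 525.45 + 0.15P. Rearranging, 0.35P = 271.95, hence P* = 777.
Plugging P* into demand: Q* = 797.4 - 0.2(777) = 642.
Demand choke price (Qd = 0): P = 797.4/0.2 = 3987. Consumer surplus = ½ × (3987 - 777) × 642 = 1030410.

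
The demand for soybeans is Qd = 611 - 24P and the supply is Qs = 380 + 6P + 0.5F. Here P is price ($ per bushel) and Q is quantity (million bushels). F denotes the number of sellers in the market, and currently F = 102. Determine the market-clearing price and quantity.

With F = 102, supply is Qs = 431 + 6P.
Equating demand and supply, 611 - 24P = 431 + 6P gives 30P = 180, so P* = 6.
Plugging P* into demand: Q* = 611 - 24(6) = 467.

P* = 6, Q* = 467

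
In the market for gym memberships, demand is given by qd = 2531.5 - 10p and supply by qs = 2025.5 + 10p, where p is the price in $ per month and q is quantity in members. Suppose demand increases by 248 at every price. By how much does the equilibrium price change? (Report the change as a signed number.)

Δp = 12.4

Set qd = qs: 2531.5 - 10p = 2025.5 + 10p, so 506 = 20p and p* = 25.3.
Then q* = 2531.5 - 10(25.3) = 2278.5.
After the shift, demand is qd = 2779.5 - 10p.
The new intersection has 754 = 20p, i.e. p = 37.7, q = 2402.5.
Δp = 37.7 - 25.3 = 12.4.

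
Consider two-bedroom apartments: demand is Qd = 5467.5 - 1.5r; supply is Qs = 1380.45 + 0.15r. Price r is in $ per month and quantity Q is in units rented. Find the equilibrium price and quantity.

r* = 2477, Q* = 1752

At equilibrium Qd = Qs, so 5467.5 - 1.5r = 1380.45 + 0.15r; collecting terms, 4087.05 = 1.65r and r* = 2477.
From the demand curve, Q* = 5467.5 - 1.5(2477) = 1752.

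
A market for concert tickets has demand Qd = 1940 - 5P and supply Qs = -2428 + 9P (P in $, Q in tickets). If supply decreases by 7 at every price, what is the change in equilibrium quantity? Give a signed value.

At equilibrium Qd = Qs, so 1940 - 5P = -2428 + 9P; collecting terms, 4368 = 14P and P* = 312.
From the demand curve, Q* = 1940 - 5(312) = 380.
After the shift, supply is Qs = -2435 + 9P.
New equilibrium: 4375 = 14P, so P = 312.5 and Q = 377.5.
ΔQ = 377.5 - 380 = -2.5.

ΔQ = -2.5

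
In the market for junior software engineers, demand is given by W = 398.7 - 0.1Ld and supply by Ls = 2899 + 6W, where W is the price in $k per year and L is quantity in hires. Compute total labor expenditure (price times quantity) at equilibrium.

Inverting to quantity form: Ld = 3987 - 10W.
Set Ld = Ls: 3987 - 10W = 2899 + 6W, so 1088 = 16W and W* = 68.
Then L* = 3987 - 10(68) = 3307.
Total labor expenditure = W* × L* = 68 × 3307 = 224876.

Total labor expenditure = 224876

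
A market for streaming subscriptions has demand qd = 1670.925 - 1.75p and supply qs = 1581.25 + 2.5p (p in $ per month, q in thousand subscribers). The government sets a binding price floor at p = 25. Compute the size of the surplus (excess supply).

Surplus = 16.575

At p = 25: qd = 1627.175 and qs = 1643.75.
Surplus = qs - qd = 1643.75 - 1627.175 = 16.575.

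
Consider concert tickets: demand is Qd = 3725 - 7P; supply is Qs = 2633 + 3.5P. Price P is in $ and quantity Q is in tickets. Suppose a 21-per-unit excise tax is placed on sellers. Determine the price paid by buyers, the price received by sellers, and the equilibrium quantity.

Sellers keep P_s = P_b - 21 per unit, so supply in terms of the buyer price is Qs = 2559.5 + 3.5P_b.
Set Qd = Qs: 3725 - 7P_b = 2559.5 + 3.5P_b, so 1165.5 = 10.5P_b and P_b = 111.
So P_s = 90 and the quantity traded is Q = 3725 - 7(111) = 2948.

P_b = 111, P_s = 90, Q = 2948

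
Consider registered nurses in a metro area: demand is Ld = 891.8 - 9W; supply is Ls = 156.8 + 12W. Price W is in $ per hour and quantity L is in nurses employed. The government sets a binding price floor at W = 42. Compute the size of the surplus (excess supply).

With W fixed at 42, quantity demanded is 513.8 and quantity supplied is 660.8.
Surplus = Ls - Ld = 660.8 - 513.8 = 147.

Surplus = 147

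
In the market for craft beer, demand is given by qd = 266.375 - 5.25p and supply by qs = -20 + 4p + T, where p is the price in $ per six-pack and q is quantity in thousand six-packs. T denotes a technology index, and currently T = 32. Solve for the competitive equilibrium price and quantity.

p* = 27.5, q* = 122

With T = 32, supply is qs = 12 + 4p.
Equating demand and supply, 266.375 - 5.25p = 12 + 4p gives 9.25p = 254.375, so p* = 27.5.
Substitute back: q* = 266.375 - 5.25(27.5) = 122.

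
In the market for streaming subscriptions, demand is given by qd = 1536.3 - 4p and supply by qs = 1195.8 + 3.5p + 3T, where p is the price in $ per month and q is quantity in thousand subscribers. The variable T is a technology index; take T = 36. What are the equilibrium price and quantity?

p* = 31, q* = 1412.3

With T = 36, supply is qs = 1303.8 + 3.5p.
The market clears where 1536.3 - 4p = 1303.8 + 3.5p. Rearranging, 7.5p = 232.5, hence p* = 31.
From the demand curve, q* = 1536.3 - 4(31) = 1412.3.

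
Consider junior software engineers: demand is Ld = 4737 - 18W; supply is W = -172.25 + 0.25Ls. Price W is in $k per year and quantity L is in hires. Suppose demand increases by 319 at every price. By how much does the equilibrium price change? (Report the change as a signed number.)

ΔW = 14.5

In direct form, Ls = 689 + 4W.
Equating demand and supply, 4737 - 18W = 689 + 4W gives 22W = 4048, so W* = 184.
Then L* = 4737 - 18(184) = 1425.
After the shift, demand is Ld = 5056 - 18W.
New equilibrium: 4367 = 22W, so W = 198.5 and L = 1483.
ΔW = 198.5 - 184 = 14.5.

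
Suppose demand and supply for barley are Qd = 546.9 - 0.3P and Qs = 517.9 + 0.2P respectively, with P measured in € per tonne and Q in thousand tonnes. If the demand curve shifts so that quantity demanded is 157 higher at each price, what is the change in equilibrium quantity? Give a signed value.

The market clears where 546.9 - 0.3P = 517.9 + 0.2P. Rearranging, 0.5P = 29, hence P* = 58.
Then Q* = 546.9 - 0.3(58) = 529.5.
After the shift, demand is Qd = 703.9 - 0.3P.
New equilibrium: 186 = 0.5P, so P = 372 and Q = 592.3.
ΔQ = 592.3 - 529.5 = 62.8.

ΔQ = 62.8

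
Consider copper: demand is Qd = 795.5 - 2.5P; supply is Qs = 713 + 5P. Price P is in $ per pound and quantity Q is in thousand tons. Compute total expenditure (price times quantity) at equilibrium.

Total expenditure = 8448

The market clears where 795.5 - 2.5P = 713 + 5P. Rearranging, 7.5P = 82.5, hence P* = 11.
Then Q* = 795.5 - 2.5(11) = 768.
Total expenditure = P* × Q* = 11 × 768 = 8448.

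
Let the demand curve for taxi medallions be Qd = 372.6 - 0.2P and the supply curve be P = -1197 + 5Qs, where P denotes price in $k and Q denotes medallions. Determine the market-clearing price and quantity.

P* = 333, Q* = 306

In direct form, Qs = 239.4 + 0.2P.
Set Qd = Qs: 372.6 - 0.2P = 239.4 + 0.2P, so 133.2 = 0.4P and P* = 333.
Then Q* = 372.6 - 0.2(333) = 306.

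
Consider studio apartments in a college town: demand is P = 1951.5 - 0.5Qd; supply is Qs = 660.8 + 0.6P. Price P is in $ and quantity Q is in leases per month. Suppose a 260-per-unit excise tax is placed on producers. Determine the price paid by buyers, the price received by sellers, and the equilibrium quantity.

Inverting to quantity form: Qd = 3903 - 2P.
The tax drives a wedge P_b - P_s = 260. Substituting P_s = P_b - 260 into supply: Qs = 504.8 + 0.6P_b.
Set Qd = Qs: 3903 - 2P_b = 504.8 + 0.6P_b, so 3398.2 = 2.6P_b and P_b = 1307.
So P_s = 1047 and the quantity traded is Q = 3903 - 2(1307) = 1289.

P_b = 1307, P_s = 1047, Q = 1289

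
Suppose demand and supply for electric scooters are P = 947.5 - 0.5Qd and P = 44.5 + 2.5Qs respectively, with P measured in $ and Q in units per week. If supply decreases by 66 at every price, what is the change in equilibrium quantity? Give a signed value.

ΔQ = -55

In direct form, Qd = 1895 - 2P and Qs = -17.8 + 0.4P.
At equilibrium Qd = Qs, so 1895 - 2P = -17.8 + 0.4P; collecting terms, 1912.8 = 2.4P and P* = 797.
Plugging P* into demand: Q* = 1895 - 2(797) = 301.
After the shift, supply is Qs = -83.8 + 0.4P.
New equilibrium: 1978.8 = 2.4P, so P = 824.5 and Q = 246.
ΔQ = 246 - 301 = -55.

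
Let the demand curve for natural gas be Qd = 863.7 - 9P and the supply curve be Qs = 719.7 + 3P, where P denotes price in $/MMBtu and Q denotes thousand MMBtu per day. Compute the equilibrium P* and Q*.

Equating demand and supply, 863.7 - 9P = 719.7 + 3P gives 12P = 144, so P* = 12.
Then Q* = 863.7 - 9(12) = 755.7.

P* = 12, Q* = 755.7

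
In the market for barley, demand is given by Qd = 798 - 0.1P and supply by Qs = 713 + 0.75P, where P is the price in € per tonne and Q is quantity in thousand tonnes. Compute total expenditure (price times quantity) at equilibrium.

Total expenditure = 78800

Set Qd = Qs: 798 - 0.1P = 713 + 0.75P, so 85 = 0.85P and P* = 100.
From the demand curve, Q* = 798 - 0.1(100) = 788.
Total expenditure = P* × Q* = 100 × 788 = 78800.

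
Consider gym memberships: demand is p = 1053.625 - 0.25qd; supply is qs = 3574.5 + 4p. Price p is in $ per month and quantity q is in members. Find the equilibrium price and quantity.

p* = 80, q* = 3894.5

Solving each curve for q: qd = 4214.5 - 4p.
The market clears where 4214.5 - 4p = 3574.5 + 4p. Rearranging, 8p = 640, hence p* = 80.
Then q* = 4214.5 - 4(80) = 3894.5.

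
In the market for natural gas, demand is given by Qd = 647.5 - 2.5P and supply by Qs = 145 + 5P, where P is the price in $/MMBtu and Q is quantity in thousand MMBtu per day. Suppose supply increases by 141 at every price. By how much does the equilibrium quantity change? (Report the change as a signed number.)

Equating demand and supply, 647.5 - 2.5P = 145 + 5P gives 7.5P = 502.5, so P* = 67.
Plugging P* into demand: Q* = 647.5 - 2.5(67) = 480.
After the shift, supply is Qs = 286 + 5P.
New equilibrium: 361.5 = 7.5P, so P = 48.2 and Q = 527.
ΔQ = 527 - 480 = 47.

ΔQ = 47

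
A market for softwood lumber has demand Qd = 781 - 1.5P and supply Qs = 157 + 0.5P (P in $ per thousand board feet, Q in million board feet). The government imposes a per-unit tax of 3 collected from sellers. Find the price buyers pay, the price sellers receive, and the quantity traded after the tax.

P_b = 312.75, P_s = 309.75, Q = 311.875

The tax drives a wedge P_b - P_s = 3. Substituting P_s = P_b - 3 into supply: Qs = 155.5 + 0.5P_b.
Set Qd = Qs: 781 - 1.5P_b = 155.5 + 0.5P_b, so 625.5 = 2P_b and P_b = 312.75.
Then P_s = 312.75 - 3 = 309.75 and Q = 781 - 1.5(312.75) = 311.875.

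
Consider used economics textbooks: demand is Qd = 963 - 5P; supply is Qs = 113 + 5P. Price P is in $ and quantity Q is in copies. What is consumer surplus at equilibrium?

At equilibrium Qd = Qs, so 963 - 5P = 113 + 5P; collecting terms, 850 = 10P and P* = 85.
Substitute back: Q* = 963 - 5(85) = 538.
Demand choke price (Qd = 0): P = 963/5 = 192.6. Consumer surplus = ½ × (192.6 - 85) × 538 = 28944.4.

Consumer surplus = 28944.4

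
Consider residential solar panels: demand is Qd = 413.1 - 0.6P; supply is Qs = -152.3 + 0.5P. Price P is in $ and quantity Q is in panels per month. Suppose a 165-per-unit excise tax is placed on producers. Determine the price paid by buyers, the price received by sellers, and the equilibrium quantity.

P_b = 589, P_s = 424, Q = 59.7

Producers keep P_s = P_b - 165 per unit, so supply in terms of the buyer price is Qs = -234.8 + 0.5P_b.
Set Qd = Qs: 413.1 - 0.6P_b = -234.8 + 0.5P_b, so 647.9 = 1.1P_b and P_b = 589.
Then P_s = 589 - 165 = 424 and Q = 413.1 - 0.6(589) = 59.7.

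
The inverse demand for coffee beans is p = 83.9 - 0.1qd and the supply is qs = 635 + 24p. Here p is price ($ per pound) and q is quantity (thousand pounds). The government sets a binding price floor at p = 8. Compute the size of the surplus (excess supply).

Surplus = 68

Inverting to quantity form: qd = 839 - 10p.
At p = 8: qd = 759 and qs = 827.
Surplus = qs - qd = 827 - 759 = 68.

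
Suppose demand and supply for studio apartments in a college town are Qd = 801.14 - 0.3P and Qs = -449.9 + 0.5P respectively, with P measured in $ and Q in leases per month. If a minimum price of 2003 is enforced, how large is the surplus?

With P fixed at 2003, quantity demanded is 200.24 and quantity supplied is 551.6.
Surplus = Qs - Qd = 551.6 - 200.24 = 351.36.

Surplus = 351.36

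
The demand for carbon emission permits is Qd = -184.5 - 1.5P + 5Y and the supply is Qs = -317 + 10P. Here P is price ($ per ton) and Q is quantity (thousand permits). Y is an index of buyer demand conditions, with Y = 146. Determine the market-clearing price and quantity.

With Y = 146, demand is Qd = 545.5 - 1.5P.
At equilibrium Qd = Qs, so 545.5 - 1.5P = -317 + 10P; collecting terms, 862.5 = 11.5P and P* = 75.
Plugging P* into demand: Q* = 545.5 - 1.5(75) = 433.

P* = 75, Q* = 433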